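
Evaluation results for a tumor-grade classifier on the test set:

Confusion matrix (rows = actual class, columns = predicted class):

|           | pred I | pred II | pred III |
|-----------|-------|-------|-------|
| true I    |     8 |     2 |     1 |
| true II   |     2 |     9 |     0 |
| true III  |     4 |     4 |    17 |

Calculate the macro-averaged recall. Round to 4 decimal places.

Per-class recall (TP/(TP+FN)):
  I: TP=8, FN=2+1=3 → 8/11 = 0.72727
  II: TP=9, FN=2+0=2 → 9/11 = 0.81818
  III: TP=17, FN=4+4=8 → 17/25 = 0.68000
Macro-recall = mean = (0.72727 + 0.81818 + 0.68000) / 3 = 0.7418

0.7418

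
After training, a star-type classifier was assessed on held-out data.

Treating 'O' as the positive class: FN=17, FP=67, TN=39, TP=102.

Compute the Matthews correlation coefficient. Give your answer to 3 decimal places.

0.260

MCC = (TP·TN − FP·FN) / √((TP+FP)(TP+FN)(TN+FP)(TN+FN))
Numerator = 102·39 − 67·17 = 2839
Denominator = √(169·119·106·56) = √119378896 = 10926.0650
MCC = 2839 / 10926.0650 = 0.260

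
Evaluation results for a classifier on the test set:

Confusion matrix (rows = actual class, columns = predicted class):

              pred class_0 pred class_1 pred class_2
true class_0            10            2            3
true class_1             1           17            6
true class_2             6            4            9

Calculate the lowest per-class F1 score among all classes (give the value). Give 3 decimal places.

0.486

Per-class F1 score (2·TP/(2·TP+FP+FN)):
  class_0: TP=10, FP=1+6=7, FN=2+3=5 → 20/32 = 0.6250
  class_1: TP=17, FP=2+4=6, FN=1+6=7 → 34/47 = 0.7234
  class_2: TP=9, FP=3+6=9, FN=6+4=10 → 18/37 = 0.4865
Lowest is class 'class_2' with F1 score = 0.486.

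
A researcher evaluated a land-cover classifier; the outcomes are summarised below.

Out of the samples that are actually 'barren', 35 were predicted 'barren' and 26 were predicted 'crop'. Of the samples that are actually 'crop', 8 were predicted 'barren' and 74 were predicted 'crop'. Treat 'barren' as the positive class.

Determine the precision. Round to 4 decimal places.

Precision = TP/(TP+FP) = 35/(35+8) = 35/43 = 0.8140

0.8140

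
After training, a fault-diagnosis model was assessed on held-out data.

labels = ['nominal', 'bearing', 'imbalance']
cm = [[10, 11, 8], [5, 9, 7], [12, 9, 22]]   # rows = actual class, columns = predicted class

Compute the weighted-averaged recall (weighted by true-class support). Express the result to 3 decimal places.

Per-class recall (TP/(TP+FN)):
  nominal: TP=10, FN=11+8=19 → 10/29 = 0.3448
  bearing: TP=9, FN=5+7=12 → 9/21 = 0.4286
  imbalance: TP=22, FN=12+9=21 → 22/43 = 0.5116
Weighted-recall = Σ (supportᵢ/N)·recallᵢ with N=93: (29/93)·0.3448 + (21/93)·0.4286 + (43/93)·0.5116 = 0.441

0.441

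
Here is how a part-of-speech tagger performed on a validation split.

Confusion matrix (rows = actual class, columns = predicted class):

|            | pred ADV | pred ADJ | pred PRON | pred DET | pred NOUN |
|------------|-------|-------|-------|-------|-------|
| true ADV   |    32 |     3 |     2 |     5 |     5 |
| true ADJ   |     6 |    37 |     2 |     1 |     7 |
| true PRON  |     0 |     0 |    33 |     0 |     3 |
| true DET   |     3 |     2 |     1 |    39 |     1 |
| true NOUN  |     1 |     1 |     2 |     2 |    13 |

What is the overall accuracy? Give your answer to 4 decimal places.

0.7662

Accuracy = trace / total = (32+37+33+39+13=154) / 201 = 154/201 = 0.7662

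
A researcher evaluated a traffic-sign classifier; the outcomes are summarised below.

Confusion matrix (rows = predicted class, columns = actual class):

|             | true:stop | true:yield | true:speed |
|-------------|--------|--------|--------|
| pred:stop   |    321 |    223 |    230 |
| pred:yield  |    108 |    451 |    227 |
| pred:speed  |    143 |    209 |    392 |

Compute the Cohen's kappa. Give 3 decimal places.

0.258

Observed agreement pₒ = trace/N = 1164/2304 = 0.5052
Expected agreement pₑ = Σ (rowᵢ·colᵢ)/N² = (572·774 + 883·786 + 849·744)/2304² = 0.3331
κ = (pₒ − pₑ)/(1 − pₑ) = (0.5052 − 0.3331)/(1 − 0.3331) = 0.258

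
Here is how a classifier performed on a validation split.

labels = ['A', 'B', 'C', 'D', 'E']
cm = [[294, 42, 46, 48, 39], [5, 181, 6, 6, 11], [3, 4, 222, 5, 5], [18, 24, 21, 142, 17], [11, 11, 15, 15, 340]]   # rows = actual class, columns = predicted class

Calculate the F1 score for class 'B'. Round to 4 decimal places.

Take TP from the diagonal, FP from the rest of the 'B' prediction marginal, FN from the rest of the 'B' actual marginal.
F1 score = 2·TP/(2·TP+FP+FN).
B: TP=181, FP=42+4+24+11=81, FN=5+6+6+11=28 → 362/471 = 0.76858

0.7686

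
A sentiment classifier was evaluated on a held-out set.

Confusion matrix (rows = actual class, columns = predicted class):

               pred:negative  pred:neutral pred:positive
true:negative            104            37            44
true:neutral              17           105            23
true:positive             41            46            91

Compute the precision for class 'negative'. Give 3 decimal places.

precision = TP/(TP+FP).
negative: TP=104, FP=17+41=58 → 104/162 = 0.6420

0.642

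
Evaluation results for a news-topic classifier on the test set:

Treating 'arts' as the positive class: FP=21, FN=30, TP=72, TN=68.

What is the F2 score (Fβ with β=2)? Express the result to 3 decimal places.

Fβ = (1+β²)·TP / ((1+β²)·TP + β²·FN + FP), with β²=4
= 5·72 / (5·72 + 4·30 + 21) = 0.719

0.719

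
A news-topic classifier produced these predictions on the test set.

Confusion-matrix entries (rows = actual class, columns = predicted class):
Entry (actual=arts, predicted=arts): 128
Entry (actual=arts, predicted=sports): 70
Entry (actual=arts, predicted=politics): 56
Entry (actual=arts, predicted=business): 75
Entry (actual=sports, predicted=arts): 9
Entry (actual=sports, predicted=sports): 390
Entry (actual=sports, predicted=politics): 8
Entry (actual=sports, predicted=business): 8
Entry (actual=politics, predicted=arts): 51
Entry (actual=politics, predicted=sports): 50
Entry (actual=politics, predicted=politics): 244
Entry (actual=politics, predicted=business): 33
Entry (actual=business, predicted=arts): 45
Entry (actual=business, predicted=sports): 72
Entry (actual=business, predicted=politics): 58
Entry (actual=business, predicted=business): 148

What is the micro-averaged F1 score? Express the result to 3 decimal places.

0.630

Micro-averaging pools counts across classes: ΣTP=910, ΣFP=535, ΣFN=535.
Micro-F1 score = 2·TP/(2·TP+FP+FN) on pooled counts = 0.630 (equals overall accuracy in single-label multiclass).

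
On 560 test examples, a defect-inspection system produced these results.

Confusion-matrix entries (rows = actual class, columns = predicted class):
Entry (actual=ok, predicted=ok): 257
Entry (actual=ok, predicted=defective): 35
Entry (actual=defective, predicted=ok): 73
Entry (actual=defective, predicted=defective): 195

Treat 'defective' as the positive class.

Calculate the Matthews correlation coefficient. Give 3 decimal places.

MCC = (TP·TN − FP·FN) / √((TP+FP)(TP+FN)(TN+FP)(TN+FN))
Numerator = 195·257 − 35·73 = 47560
Denominator = √(230·268·292·330) = √5939630400 = 77068.9977
MCC = 47560 / 77068.9977 = 0.617

0.617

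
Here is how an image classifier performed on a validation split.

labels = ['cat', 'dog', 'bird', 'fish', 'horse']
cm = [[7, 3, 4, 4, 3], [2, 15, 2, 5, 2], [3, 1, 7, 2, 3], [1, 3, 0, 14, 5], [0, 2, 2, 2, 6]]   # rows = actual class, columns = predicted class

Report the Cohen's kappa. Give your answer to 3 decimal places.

Observed agreement pₒ = trace/N = 49/98 = 0.5000
Expected agreement pₑ = Σ (rowᵢ·colᵢ)/N² = (21·13 + 26·24 + 16·15 + 23·27 + 12·19)/98² = 0.2068
κ = (pₒ − pₑ)/(1 − pₑ) = (0.5000 − 0.2068)/(1 − 0.2068) = 0.370

0.370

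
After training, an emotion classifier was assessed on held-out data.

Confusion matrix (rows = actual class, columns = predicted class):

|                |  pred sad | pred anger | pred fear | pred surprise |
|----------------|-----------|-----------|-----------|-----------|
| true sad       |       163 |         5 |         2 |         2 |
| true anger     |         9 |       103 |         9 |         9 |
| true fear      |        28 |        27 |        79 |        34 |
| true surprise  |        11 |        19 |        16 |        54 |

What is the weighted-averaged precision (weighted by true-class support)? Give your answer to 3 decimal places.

0.701

Per-class precision (TP/(TP+FP)):
  sad: TP=163, FP=9+28+11=48 → 163/211 = 0.7725
  anger: TP=103, FP=5+27+19=51 → 103/154 = 0.6688
  fear: TP=79, FP=2+9+16=27 → 79/106 = 0.7453
  surprise: TP=54, FP=2+9+34=45 → 54/99 = 0.5455
Weighted-precision = Σ (supportᵢ/N)·precisionᵢ with N=570: (172/570)·0.7725 + (130/570)·0.6688 + (168/570)·0.7453 + (100/570)·0.5455 = 0.701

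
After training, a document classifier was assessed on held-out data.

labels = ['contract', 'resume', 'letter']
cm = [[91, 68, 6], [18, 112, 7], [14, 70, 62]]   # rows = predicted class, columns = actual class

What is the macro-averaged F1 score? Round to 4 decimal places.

0.5906

Per-class F1 score (2·TP/(2·TP+FP+FN)):
  contract: TP=91, FP=68+6=74, FN=18+14=32 → 182/288 = 0.63194
  resume: TP=112, FP=18+7=25, FN=68+70=138 → 224/387 = 0.57881
  letter: TP=62, FP=14+70=84, FN=6+7=13 → 124/221 = 0.56109
Macro-F1 score = mean = (0.63194 + 0.57881 + 0.56109) / 3 = 0.5906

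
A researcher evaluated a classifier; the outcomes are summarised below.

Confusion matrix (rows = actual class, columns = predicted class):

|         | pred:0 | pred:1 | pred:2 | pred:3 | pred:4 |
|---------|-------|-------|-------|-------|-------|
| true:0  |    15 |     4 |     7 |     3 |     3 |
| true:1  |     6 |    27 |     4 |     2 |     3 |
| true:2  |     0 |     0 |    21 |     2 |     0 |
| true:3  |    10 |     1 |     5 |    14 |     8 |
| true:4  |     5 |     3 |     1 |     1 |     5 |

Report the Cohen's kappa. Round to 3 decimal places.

0.430

Observed agreement pₒ = trace/N = 82/150 = 0.5467
Expected agreement pₑ = Σ (rowᵢ·colᵢ)/N² = (32·36 + 42·35 + 23·38 + 38·22 + 15·19)/150² = 0.2052
κ = (pₒ − pₑ)/(1 − pₑ) = (0.5467 − 0.2052)/(1 − 0.2052) = 0.430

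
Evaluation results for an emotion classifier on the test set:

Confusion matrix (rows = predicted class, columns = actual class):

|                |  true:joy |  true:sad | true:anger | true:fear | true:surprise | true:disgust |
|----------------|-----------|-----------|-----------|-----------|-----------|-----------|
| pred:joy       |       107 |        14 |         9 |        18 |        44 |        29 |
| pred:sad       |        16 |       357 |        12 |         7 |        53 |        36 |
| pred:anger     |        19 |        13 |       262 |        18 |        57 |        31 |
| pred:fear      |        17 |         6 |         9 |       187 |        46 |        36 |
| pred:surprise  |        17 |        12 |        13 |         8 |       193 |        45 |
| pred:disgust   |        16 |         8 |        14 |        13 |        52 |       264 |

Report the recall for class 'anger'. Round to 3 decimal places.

Treat 'anger' as positive and all other classes as negative.
recall = TP/(TP+FN).
anger: TP=262, FN=9+12+9+13+14=57 → 262/319 = 0.8213

0.821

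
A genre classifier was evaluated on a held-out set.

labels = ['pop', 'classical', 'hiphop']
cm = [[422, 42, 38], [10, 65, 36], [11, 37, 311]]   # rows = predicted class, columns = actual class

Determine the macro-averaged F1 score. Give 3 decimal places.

Per-class F1 score (2·TP/(2·TP+FP+FN)):
  pop: TP=422, FP=42+38=80, FN=10+11=21 → 844/945 = 0.8931
  classical: TP=65, FP=10+36=46, FN=42+37=79 → 130/255 = 0.5098
  hiphop: TP=311, FP=11+37=48, FN=38+36=74 → 622/744 = 0.8360
Macro-F1 score = mean = (0.8931 + 0.5098 + 0.8360) / 3 = 0.746

0.746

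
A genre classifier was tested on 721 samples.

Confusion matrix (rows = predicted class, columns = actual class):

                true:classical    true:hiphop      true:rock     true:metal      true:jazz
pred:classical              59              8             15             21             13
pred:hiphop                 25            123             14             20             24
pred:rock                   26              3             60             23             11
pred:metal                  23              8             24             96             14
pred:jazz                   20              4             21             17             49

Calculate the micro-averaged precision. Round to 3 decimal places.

0.537

Micro-averaging pools counts across classes: ΣTP=387, ΣFP=334, ΣFN=334.
Micro-precision = TP/(TP+FP) on pooled counts = 0.537 (equals overall accuracy in single-label multiclass).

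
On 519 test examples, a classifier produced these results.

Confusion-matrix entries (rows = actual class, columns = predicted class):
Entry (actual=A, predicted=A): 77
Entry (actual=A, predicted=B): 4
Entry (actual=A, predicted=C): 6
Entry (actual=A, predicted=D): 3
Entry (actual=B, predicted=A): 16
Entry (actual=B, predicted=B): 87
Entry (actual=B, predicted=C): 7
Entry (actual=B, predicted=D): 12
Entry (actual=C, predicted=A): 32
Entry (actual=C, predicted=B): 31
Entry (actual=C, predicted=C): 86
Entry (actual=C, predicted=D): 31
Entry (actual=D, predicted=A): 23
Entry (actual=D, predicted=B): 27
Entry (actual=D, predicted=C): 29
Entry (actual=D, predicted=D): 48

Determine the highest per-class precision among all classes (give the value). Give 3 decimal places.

0.672

Per-class precision (TP/(TP+FP)):
  A: TP=77, FP=16+32+23=71 → 77/148 = 0.5203
  B: TP=87, FP=4+31+27=62 → 87/149 = 0.5839
  C: TP=86, FP=6+7+29=42 → 86/128 = 0.6719
  D: TP=48, FP=3+12+31=46 → 48/94 = 0.5106
Highest is class 'C' with precision = 0.672.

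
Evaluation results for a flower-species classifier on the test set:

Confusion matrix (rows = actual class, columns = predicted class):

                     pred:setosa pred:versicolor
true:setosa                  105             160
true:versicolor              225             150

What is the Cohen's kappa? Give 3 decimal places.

Observed agreement pₒ = trace/N = 255/640 = 0.3984
Expected agreement pₑ = Σ (rowᵢ·colᵢ)/N² = (265·330 + 375·310)/640² = 0.4973
κ = (pₒ − pₑ)/(1 − pₑ) = (0.3984 − 0.4973)/(1 − 0.4973) = -0.197

-0.197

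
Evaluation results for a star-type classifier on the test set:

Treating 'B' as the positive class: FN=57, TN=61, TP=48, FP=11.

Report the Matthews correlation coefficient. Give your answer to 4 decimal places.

MCC = (TP·TN − FP·FN) / √((TP+FP)(TP+FN)(TN+FP)(TN+FN))
Numerator = 48·61 − 11·57 = 2301
Denominator = √(59·105·72·118) = √52632720 = 7254.8411
MCC = 2301 / 7254.8411 = 0.3172

0.3172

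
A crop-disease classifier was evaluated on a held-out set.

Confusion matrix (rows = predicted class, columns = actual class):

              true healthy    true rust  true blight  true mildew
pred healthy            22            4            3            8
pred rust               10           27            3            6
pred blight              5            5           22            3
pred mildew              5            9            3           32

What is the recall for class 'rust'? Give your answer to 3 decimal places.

One-vs-rest for 'rust': TP = diagonal; FP = other classes predicted 'rust'; FN = 'rust' predicted as other.
recall = TP/(TP+FN).
rust: TP=27, FN=4+5+9=18 → 27/45 = 0.6000

0.600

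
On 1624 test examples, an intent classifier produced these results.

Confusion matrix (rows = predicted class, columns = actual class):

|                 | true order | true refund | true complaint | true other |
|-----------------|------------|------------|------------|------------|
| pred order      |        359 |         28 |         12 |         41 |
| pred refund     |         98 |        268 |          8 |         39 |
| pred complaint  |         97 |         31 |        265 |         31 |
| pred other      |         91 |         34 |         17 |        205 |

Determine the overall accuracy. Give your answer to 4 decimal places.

0.6755

Accuracy = trace / total = (359+268+265+205=1097) / 1624 = 1097/1624 = 0.6755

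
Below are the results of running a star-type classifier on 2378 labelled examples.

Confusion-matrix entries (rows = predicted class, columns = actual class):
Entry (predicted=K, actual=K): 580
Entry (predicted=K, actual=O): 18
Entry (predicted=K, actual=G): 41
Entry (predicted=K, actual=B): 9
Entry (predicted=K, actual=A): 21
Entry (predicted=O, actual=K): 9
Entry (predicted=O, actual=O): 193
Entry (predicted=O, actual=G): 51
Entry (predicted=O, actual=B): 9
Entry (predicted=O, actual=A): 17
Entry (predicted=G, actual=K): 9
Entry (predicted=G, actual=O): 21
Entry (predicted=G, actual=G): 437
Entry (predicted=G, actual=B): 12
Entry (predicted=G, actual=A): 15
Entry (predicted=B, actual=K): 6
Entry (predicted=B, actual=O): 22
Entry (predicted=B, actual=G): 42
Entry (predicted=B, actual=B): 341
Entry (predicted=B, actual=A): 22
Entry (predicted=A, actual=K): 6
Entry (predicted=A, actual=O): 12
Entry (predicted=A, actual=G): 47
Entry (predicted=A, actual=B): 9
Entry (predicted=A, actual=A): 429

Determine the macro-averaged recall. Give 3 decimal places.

0.826

Per-class recall (TP/(TP+FN)):
  K: TP=580, FN=9+9+6+6=30 → 580/610 = 0.9508
  O: TP=193, FN=18+21+22+12=73 → 193/266 = 0.7256
  G: TP=437, FN=41+51+42+47=181 → 437/618 = 0.7071
  B: TP=341, FN=9+9+12+9=39 → 341/380 = 0.8974
  A: TP=429, FN=21+17+15+22=75 → 429/504 = 0.8512
Macro-recall = mean = (0.9508 + 0.7256 + 0.7071 + 0.8974 + 0.8512) / 5 = 0.826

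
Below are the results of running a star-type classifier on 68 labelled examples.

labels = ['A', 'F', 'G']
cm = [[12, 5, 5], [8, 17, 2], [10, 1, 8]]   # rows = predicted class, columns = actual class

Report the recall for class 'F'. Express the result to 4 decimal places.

One-vs-rest for 'F': TP = diagonal; FP = other classes predicted 'F'; FN = 'F' predicted as other.
recall = TP/(TP+FN).
F: TP=17, FN=5+1=6 → 17/23 = 0.73913

0.7391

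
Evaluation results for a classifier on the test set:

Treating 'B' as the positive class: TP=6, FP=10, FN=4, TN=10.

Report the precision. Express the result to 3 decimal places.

Precision = TP/(TP+FP) = 6/(6+10) = 6/16 = 0.375

0.375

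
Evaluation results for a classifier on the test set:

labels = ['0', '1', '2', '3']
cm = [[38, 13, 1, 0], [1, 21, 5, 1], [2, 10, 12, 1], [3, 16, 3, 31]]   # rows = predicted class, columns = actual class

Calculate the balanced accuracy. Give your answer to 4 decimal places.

0.6811

Balanced accuracy = mean of per-class recall.
  0: recall = 38/44 = 0.86364
  1: recall = 21/60 = 0.35000
  2: recall = 12/21 = 0.57143
  3: recall = 31/33 = 0.93939
Mean = (0.86364 + 0.35000 + 0.57143 + 0.93939) / 4 = 0.6811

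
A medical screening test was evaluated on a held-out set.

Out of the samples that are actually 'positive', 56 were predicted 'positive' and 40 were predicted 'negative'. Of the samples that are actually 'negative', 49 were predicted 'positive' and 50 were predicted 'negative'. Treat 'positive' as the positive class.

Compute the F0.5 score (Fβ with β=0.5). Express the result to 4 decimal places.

Fβ = (1+β²)·TP / ((1+β²)·TP + β²·FN + FP), with β²=1/4
= 1.25·56 / (1.25·56 + 0.25·40 + 49) = 0.5426

0.5426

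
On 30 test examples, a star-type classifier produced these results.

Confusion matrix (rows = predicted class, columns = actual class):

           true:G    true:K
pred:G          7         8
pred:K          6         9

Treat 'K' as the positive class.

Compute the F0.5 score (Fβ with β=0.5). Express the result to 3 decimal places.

0.584

Fβ = (1+β²)·TP / ((1+β²)·TP + β²·FN + FP), with β²=1/4
= 1.25·9 / (1.25·9 + 0.25·8 + 6) = 0.584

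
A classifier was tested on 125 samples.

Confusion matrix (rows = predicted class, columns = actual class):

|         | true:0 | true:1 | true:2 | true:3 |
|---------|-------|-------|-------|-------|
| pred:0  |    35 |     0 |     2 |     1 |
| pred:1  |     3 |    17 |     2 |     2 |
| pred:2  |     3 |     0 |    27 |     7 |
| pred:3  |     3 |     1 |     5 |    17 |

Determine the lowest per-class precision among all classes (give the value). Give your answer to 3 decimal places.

0.654

Per-class precision (TP/(TP+FP)):
  0: TP=35, FP=0+2+1=3 → 35/38 = 0.9211
  1: TP=17, FP=3+2+2=7 → 17/24 = 0.7083
  2: TP=27, FP=3+0+7=10 → 27/37 = 0.7297
  3: TP=17, FP=3+1+5=9 → 17/26 = 0.6538
Lowest is class '3' with precision = 0.654.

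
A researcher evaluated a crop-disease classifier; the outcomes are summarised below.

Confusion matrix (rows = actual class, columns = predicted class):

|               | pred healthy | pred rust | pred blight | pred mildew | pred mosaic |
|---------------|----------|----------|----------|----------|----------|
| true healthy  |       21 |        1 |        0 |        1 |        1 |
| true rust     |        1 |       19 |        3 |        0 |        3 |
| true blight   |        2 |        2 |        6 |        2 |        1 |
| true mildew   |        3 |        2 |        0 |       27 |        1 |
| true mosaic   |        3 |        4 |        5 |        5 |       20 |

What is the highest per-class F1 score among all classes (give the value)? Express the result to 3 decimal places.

0.794

Per-class F1 score (2·TP/(2·TP+FP+FN)):
  healthy: TP=21, FP=1+2+3+3=9, FN=1+0+1+1=3 → 42/54 = 0.7778
  rust: TP=19, FP=1+2+2+4=9, FN=1+3+0+3=7 → 38/54 = 0.7037
  blight: TP=6, FP=0+3+0+5=8, FN=2+2+2+1=7 → 12/27 = 0.4444
  mildew: TP=27, FP=1+0+2+5=8, FN=3+2+0+1=6 → 54/68 = 0.7941
  mosaic: TP=20, FP=1+3+1+1=6, FN=3+4+5+5=17 → 40/63 = 0.6349
Highest is class 'mildew' with F1 score = 0.794.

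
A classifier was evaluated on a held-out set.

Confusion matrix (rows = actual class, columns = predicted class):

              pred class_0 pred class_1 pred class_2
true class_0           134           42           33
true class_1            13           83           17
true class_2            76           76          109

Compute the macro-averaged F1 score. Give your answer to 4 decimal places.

0.5560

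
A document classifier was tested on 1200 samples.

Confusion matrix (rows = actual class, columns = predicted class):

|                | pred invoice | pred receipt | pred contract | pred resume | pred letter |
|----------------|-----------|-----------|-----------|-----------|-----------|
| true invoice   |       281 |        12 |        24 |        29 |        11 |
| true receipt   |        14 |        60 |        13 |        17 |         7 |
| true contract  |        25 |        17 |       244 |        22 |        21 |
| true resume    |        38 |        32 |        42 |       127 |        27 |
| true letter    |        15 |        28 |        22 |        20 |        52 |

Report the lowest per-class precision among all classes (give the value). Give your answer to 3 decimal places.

Per-class precision (TP/(TP+FP)):
  invoice: TP=281, FP=14+25+38+15=92 → 281/373 = 0.7534
  receipt: TP=60, FP=12+17+32+28=89 → 60/149 = 0.4027
  contract: TP=244, FP=24+13+42+22=101 → 244/345 = 0.7072
  resume: TP=127, FP=29+17+22+20=88 → 127/215 = 0.5907
  letter: TP=52, FP=11+7+21+27=66 → 52/118 = 0.4407
Lowest is class 'receipt' with precision = 0.403.

0.403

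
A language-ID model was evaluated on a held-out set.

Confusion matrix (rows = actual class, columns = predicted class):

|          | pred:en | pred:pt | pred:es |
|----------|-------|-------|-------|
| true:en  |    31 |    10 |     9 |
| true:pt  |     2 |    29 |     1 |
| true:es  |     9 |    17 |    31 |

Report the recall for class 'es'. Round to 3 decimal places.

0.544

One-vs-rest for 'es': TP = diagonal; FP = other classes predicted 'es'; FN = 'es' predicted as other.
recall = TP/(TP+FN).
es: TP=31, FN=9+17=26 → 31/57 = 0.5439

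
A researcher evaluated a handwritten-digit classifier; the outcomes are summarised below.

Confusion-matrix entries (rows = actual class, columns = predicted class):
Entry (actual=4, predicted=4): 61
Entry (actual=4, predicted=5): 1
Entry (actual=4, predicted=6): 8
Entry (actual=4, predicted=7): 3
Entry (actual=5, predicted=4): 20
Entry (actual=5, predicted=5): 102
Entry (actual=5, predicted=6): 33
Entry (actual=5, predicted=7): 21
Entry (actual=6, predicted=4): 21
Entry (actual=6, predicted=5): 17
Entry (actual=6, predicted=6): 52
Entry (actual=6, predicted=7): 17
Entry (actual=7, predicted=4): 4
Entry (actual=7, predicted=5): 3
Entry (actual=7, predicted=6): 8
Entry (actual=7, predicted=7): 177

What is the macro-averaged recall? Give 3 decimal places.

0.706

Per-class recall (TP/(TP+FN)):
  4: TP=61, FN=1+8+3=12 → 61/73 = 0.8356
  5: TP=102, FN=20+33+21=74 → 102/176 = 0.5795
  6: TP=52, FN=21+17+17=55 → 52/107 = 0.4860
  7: TP=177, FN=4+3+8=15 → 177/192 = 0.9219
Macro-recall = mean = (0.8356 + 0.5795 + 0.4860 + 0.9219) / 4 = 0.706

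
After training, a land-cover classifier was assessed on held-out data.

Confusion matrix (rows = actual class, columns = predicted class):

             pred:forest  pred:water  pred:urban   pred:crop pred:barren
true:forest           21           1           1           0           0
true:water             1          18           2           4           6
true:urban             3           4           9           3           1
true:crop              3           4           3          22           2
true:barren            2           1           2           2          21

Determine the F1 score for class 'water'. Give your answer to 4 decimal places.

0.6102

F1 score = 2·TP/(2·TP+FP+FN).
water: TP=18, FP=1+4+4+1=10, FN=1+2+4+6=13 → 36/59 = 0.61017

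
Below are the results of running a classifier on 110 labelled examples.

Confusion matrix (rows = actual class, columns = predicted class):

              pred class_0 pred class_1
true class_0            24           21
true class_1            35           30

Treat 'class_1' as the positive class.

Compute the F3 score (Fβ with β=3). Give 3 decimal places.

0.472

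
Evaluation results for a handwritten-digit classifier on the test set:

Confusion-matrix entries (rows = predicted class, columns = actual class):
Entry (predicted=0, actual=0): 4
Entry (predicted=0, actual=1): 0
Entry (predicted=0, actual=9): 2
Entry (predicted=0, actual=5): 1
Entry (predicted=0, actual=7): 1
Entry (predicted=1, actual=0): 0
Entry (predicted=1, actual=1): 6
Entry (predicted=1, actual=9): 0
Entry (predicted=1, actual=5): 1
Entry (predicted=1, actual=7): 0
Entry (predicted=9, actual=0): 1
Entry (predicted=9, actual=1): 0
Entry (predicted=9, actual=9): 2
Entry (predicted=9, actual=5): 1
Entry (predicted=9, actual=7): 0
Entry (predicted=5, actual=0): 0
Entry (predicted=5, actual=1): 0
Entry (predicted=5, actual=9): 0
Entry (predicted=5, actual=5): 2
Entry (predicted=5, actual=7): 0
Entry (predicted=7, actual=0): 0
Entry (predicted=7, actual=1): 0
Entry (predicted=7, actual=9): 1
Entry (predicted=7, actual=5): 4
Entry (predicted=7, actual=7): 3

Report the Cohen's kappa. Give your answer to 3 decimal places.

Observed agreement pₒ = trace/N = 17/29 = 0.5862
Expected agreement pₑ = Σ (rowᵢ·colᵢ)/N² = (5·8 + 6·7 + 5·4 + 9·2 + 4·8)/29² = 0.1807
κ = (pₒ − pₑ)/(1 − pₑ) = (0.5862 − 0.1807)/(1 − 0.1807) = 0.495

0.495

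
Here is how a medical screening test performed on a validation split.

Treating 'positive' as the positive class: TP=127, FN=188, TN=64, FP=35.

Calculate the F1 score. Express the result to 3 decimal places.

0.532

Precision = TP/(TP+FP) = 127/162 = 0.7840
Recall = TP/(TP+FN) = 127/315 = 0.4032
F1 = 2·TP/(2·TP+FP+FN) = 254/477 = 0.532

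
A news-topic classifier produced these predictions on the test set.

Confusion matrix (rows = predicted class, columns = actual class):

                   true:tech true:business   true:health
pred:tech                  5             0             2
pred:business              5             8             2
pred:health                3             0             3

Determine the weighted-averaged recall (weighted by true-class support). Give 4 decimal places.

0.5714

Per-class recall (TP/(TP+FN)):
  tech: TP=5, FN=5+3=8 → 5/13 = 0.38462
  business: TP=8, FN=0+0=0 → 8/8 = 1.00000
  health: TP=3, FN=2+2=4 → 3/7 = 0.42857
Weighted-recall = Σ (supportᵢ/N)·recallᵢ with N=28: (13/28)·0.38462 + (8/28)·1.00000 + (7/28)·0.42857 = 0.5714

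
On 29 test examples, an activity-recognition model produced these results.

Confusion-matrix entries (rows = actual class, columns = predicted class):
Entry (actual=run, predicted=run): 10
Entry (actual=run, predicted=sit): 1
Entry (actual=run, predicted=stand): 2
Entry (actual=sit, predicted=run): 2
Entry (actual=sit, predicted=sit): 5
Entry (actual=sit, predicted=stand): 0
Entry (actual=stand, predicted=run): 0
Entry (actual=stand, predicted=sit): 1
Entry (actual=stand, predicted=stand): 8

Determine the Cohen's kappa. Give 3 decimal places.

0.681

Observed agreement pₒ = trace/N = 23/29 = 0.7931
Expected agreement pₑ = Σ (rowᵢ·colᵢ)/N² = (13·12 + 7·7 + 9·10)/29² = 0.3508
κ = (pₒ − pₑ)/(1 − pₑ) = (0.7931 − 0.3508)/(1 − 0.3508) = 0.681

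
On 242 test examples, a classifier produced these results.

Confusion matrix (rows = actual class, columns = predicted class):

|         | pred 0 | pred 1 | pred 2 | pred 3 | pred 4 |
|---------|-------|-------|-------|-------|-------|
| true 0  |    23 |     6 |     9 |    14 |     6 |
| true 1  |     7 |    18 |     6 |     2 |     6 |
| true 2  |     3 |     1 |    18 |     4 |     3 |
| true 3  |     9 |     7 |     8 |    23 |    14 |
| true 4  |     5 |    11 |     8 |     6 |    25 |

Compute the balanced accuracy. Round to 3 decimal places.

0.462

Balanced accuracy = mean of per-class recall.
  0: recall = 23/58 = 0.3966
  1: recall = 18/39 = 0.4615
  2: recall = 18/29 = 0.6207
  3: recall = 23/61 = 0.3770
  4: recall = 25/55 = 0.4545
Mean = (0.3966 + 0.4615 + 0.6207 + 0.3770 + 0.4545) / 5 = 0.462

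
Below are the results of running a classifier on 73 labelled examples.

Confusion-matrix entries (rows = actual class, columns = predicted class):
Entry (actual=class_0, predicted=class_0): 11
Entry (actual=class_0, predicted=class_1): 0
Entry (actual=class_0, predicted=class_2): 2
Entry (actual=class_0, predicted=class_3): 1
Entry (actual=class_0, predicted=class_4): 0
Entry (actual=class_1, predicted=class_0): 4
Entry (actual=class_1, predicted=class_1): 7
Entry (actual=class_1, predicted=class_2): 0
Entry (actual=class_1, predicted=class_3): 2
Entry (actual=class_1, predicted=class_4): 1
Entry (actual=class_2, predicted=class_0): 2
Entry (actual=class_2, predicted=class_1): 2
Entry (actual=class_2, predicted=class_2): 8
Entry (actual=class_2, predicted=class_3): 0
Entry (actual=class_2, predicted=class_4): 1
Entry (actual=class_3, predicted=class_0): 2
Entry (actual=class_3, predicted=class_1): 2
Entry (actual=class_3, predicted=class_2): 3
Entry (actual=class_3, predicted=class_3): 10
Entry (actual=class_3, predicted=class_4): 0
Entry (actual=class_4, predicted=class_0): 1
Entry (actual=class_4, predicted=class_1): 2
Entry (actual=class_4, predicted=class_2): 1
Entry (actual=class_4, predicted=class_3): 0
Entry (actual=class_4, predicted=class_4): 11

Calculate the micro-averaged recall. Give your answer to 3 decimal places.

Micro-averaging pools counts across classes: ΣTP=47, ΣFP=26, ΣFN=26.
Micro-recall = TP/(TP+FN) on pooled counts = 0.644 (equals overall accuracy in single-label multiclass).

0.644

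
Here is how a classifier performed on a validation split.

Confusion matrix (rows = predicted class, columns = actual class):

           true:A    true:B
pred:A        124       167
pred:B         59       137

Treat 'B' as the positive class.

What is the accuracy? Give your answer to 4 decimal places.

0.5359

Accuracy = (TP+TN)/N = (137+124)/487 = 0.5359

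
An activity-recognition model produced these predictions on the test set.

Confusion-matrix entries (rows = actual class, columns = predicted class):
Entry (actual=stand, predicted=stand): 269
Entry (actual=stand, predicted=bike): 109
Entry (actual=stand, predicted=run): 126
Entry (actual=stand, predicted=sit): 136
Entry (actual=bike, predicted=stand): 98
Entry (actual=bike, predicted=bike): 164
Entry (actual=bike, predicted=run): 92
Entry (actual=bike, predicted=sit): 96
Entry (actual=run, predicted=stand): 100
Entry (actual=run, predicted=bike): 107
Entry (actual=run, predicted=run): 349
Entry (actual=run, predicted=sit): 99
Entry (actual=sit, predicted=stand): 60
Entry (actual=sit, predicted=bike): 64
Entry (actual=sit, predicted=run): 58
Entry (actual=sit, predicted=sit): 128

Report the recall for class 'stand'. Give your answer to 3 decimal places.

0.420

Take TP from the diagonal, FP from the rest of the 'stand' prediction marginal, FN from the rest of the 'stand' actual marginal.
recall = TP/(TP+FN).
stand: TP=269, FN=109+126+136=371 → 269/640 = 0.4203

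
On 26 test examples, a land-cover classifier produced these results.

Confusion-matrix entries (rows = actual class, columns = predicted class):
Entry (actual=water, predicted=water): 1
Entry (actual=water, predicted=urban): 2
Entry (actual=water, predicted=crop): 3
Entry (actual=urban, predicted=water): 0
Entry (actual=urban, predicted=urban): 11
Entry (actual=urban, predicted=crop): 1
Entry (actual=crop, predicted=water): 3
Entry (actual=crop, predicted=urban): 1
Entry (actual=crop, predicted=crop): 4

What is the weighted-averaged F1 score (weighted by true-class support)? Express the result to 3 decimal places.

0.591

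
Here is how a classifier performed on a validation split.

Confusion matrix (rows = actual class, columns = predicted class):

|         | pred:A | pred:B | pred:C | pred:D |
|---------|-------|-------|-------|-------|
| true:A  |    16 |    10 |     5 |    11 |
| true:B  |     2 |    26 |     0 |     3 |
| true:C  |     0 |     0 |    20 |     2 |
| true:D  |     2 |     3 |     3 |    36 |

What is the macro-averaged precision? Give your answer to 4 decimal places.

0.7183

Per-class precision (TP/(TP+FP)):
  A: TP=16, FP=2+0+2=4 → 16/20 = 0.80000
  B: TP=26, FP=10+0+3=13 → 26/39 = 0.66667
  C: TP=20, FP=5+0+3=8 → 20/28 = 0.71429
  D: TP=36, FP=11+3+2=16 → 36/52 = 0.69231
Macro-precision = mean = (0.80000 + 0.66667 + 0.71429 + 0.69231) / 4 = 0.7183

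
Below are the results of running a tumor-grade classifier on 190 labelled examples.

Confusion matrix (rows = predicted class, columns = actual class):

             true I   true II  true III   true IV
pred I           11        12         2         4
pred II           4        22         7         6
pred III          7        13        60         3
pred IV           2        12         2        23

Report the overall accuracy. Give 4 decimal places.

Accuracy = trace / total = (11+22+60+23=116) / 190 = 116/190 = 0.6105

0.6105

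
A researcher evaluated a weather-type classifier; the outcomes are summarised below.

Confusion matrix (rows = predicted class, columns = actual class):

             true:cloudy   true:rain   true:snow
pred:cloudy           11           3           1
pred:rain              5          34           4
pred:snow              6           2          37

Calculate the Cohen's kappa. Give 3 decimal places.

Observed agreement pₒ = trace/N = 82/103 = 0.7961
Expected agreement pₑ = Σ (rowᵢ·colᵢ)/N² = (22·15 + 39·43 + 42·45)/103² = 0.3673
κ = (pₒ − pₑ)/(1 − pₑ) = (0.7961 − 0.3673)/(1 − 0.3673) = 0.678

0.678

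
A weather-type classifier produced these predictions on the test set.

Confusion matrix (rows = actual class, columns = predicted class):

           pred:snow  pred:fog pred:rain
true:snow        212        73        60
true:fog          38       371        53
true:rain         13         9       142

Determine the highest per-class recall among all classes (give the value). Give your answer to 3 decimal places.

0.866

Per-class recall (TP/(TP+FN)):
  snow: TP=212, FN=73+60=133 → 212/345 = 0.6145
  fog: TP=371, FN=38+53=91 → 371/462 = 0.8030
  rain: TP=142, FN=13+9=22 → 142/164 = 0.8659
Highest is class 'rain' with recall = 0.866.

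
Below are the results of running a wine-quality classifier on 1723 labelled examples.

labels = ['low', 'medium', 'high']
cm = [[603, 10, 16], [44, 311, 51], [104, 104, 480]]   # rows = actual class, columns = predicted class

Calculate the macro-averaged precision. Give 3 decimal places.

Per-class precision (TP/(TP+FP)):
  low: TP=603, FP=44+104=148 → 603/751 = 0.8029
  medium: TP=311, FP=10+104=114 → 311/425 = 0.7318
  high: TP=480, FP=16+51=67 → 480/547 = 0.8775
Macro-precision = mean = (0.8029 + 0.7318 + 0.8775) / 3 = 0.804

0.804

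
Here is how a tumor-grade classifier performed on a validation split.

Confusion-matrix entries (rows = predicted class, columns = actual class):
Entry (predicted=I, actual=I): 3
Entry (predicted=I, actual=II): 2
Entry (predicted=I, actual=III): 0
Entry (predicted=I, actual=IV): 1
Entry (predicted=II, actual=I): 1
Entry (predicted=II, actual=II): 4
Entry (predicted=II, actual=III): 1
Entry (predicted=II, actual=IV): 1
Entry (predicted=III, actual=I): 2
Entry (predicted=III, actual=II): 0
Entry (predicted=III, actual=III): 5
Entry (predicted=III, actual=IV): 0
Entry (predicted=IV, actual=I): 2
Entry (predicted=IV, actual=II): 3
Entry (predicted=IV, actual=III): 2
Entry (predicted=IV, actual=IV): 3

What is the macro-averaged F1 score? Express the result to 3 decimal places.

0.499

Per-class F1 score (2·TP/(2·TP+FP+FN)):
  I: TP=3, FP=2+0+1=3, FN=1+2+2=5 → 6/14 = 0.4286
  II: TP=4, FP=1+1+1=3, FN=2+0+3=5 → 8/16 = 0.5000
  III: TP=5, FP=2+0+0=2, FN=0+1+2=3 → 10/15 = 0.6667
  IV: TP=3, FP=2+3+2=7, FN=1+1+0=2 → 6/15 = 0.4000
Macro-F1 score = mean = (0.4286 + 0.5000 + 0.6667 + 0.4000) / 4 = 0.499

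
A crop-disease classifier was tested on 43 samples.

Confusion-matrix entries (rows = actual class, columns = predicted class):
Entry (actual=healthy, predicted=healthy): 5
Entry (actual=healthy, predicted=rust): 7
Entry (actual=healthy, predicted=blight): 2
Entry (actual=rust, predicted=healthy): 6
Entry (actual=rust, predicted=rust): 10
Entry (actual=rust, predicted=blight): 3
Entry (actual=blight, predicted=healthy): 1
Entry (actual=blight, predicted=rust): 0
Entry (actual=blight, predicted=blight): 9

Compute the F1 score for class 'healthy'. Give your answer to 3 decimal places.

Treat 'healthy' as positive and all other classes as negative.
F1 score = 2·TP/(2·TP+FP+FN).
healthy: TP=5, FP=6+1=7, FN=7+2=9 → 10/26 = 0.3846

0.385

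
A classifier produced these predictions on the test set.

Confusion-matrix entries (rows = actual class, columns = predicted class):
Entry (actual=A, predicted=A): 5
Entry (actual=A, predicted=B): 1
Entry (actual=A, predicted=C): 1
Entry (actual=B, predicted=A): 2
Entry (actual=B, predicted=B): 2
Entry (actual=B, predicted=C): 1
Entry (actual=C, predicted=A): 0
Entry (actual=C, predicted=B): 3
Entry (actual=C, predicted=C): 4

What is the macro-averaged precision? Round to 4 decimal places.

0.5714

Per-class precision (TP/(TP+FP)):
  A: TP=5, FP=2+0=2 → 5/7 = 0.71429
  B: TP=2, FP=1+3=4 → 2/6 = 0.33333
  C: TP=4, FP=1+1=2 → 4/6 = 0.66667
Macro-precision = mean = (0.71429 + 0.33333 + 0.66667) / 3 = 0.5714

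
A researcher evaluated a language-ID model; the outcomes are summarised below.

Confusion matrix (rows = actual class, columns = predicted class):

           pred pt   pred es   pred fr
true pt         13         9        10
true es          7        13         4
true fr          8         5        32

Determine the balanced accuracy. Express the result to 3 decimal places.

0.553

Balanced accuracy = mean of per-class recall.
  pt: recall = 13/32 = 0.4063
  es: recall = 13/24 = 0.5417
  fr: recall = 32/45 = 0.7111
Mean = (0.4063 + 0.5417 + 0.7111) / 3 = 0.553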